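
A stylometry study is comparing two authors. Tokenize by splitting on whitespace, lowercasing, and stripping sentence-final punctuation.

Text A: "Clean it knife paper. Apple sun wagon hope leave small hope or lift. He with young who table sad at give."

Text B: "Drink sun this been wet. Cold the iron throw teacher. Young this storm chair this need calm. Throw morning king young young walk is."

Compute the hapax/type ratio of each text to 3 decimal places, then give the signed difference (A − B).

0.108

A: hapax=19, V=20, ratio=0.950
B: hapax=16, V=19, ratio=0.842
Difference = 0.950 − 0.842 = 0.108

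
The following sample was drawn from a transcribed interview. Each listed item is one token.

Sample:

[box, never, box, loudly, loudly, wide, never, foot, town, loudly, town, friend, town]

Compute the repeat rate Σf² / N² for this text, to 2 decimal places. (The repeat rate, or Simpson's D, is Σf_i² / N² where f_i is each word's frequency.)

0.17

Frequencies: loudly:3, town:3, box:2, never:2, wide:1, foot:1, friend:1
Σf² = 29; N² = 169
Repeat rate = 29 / 169 = 0.17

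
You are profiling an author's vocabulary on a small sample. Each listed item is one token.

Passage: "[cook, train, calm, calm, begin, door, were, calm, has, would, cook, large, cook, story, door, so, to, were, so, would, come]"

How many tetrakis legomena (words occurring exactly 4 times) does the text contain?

Frequencies: cook:3, calm:3, door:2, were:2, would:2, so:2, train:1, begin:1, has:1, large:1, story:1, to:1, come:1
Words with frequency 4: (none)

0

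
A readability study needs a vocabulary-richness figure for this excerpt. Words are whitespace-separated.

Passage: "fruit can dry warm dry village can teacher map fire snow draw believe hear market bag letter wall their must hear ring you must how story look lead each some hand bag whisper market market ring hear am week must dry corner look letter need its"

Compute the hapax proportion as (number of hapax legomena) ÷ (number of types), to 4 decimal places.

0.7273

Frequencies: dry:3, hear:3, market:3, must:3, can:2, bag:2, letter:2, ring:2, look:2, fruit:1, warm:1, village:1, teacher:1, map:1, fire:1, snow:1, draw:1, believe:1, wall:1, their:1, … (13 more, each freq 1)
Hapax count = 24; type count = 33.
Ratio = 24 / 33 = 0.7273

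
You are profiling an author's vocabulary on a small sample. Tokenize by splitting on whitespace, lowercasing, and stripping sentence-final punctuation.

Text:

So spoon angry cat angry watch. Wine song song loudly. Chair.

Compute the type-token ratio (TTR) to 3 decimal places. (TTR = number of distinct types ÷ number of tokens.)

0.818

N = 11 tokens, V = 9 types.
TTR = V / N = 9 / 11 = 0.818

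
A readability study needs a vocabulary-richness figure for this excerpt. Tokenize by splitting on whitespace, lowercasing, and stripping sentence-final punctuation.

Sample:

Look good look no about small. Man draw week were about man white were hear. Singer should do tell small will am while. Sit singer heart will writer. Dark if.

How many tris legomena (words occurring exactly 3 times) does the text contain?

Frequencies: look:2, about:2, small:2, man:2, were:2, singer:2, will:2, good:1, no:1, draw:1, week:1, white:1, hear:1, should:1, do:1, tell:1, am:1, while:1, sit:1, heart:1, … (3 more, each freq 1)
Words with frequency 3: (none)

0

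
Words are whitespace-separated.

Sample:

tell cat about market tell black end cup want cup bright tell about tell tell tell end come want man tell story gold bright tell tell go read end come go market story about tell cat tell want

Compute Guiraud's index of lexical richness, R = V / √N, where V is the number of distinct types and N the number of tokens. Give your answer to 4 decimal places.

2.4333

N = 38, V = 15.
√N = 6.164414
R = 15 / 6.164414 = 2.4333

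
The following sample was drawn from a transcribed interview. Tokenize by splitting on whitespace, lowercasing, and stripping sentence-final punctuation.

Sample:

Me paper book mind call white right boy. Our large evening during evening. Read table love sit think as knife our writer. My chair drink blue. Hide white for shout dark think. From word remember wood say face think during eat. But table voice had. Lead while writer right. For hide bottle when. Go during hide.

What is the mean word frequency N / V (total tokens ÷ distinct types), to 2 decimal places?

N = 56 tokens, V = 43 types.
Mean frequency = N / V = 56 / 43 = 1.30

1.30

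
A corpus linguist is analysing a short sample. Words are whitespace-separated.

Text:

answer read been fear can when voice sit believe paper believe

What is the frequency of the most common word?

2

Frequencies: believe:2, answer:1, read:1, been:1, fear:1, can:1, when:1, voice:1, sit:1, paper:1
Most common: 'believe' with frequency 2.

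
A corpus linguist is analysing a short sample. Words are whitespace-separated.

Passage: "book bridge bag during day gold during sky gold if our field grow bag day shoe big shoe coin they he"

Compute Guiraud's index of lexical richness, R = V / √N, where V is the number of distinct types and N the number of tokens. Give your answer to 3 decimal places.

3.491

N = 21, V = 16.
√N = 4.582576
R = 16 / 4.582576 = 3.491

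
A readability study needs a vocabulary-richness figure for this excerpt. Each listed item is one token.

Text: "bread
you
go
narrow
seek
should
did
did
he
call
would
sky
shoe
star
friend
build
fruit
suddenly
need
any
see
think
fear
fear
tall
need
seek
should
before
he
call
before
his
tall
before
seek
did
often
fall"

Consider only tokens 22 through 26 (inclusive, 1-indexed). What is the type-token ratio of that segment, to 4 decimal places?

Segment tokens 22–26: think, fear, fear, tall, need
Segment N = 5, segment V = 4.
TTR = 4 / 5 = 0.8000

0.8000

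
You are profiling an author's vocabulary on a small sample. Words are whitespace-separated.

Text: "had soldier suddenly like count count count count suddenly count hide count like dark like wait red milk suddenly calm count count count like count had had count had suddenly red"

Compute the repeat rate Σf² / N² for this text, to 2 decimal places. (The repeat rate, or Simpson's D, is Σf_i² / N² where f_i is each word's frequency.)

Frequencies: count:11, had:4, suddenly:4, like:4, red:2, soldier:1, hide:1, dark:1, wait:1, milk:1, calm:1
Σf² = 179; N² = 961
Repeat rate = 179 / 961 = 0.19

0.19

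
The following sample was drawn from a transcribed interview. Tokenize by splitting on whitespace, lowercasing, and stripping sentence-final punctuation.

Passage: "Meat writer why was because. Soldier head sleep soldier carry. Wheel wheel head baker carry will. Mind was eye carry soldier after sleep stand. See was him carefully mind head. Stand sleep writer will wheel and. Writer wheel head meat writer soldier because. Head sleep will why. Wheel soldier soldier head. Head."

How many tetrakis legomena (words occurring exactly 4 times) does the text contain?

Frequencies: head:7, soldier:6, wheel:5, writer:4, sleep:4, was:3, carry:3, will:3, meat:2, why:2, because:2, mind:2, stand:2, baker:1, eye:1, after:1, see:1, him:1, carefully:1, and:1
Words with frequency 4: sleep, writer

2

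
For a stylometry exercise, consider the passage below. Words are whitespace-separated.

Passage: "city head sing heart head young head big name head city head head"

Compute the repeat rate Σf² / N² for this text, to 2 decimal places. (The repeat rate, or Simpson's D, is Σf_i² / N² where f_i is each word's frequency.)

Frequencies: head:6, city:2, sing:1, heart:1, young:1, big:1, name:1
Σf² = 45; N² = 169
Repeat rate = 45 / 169 = 0.27

0.27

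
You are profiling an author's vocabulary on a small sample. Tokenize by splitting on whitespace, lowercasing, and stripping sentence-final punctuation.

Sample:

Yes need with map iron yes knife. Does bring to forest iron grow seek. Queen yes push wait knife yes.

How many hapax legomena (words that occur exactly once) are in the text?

12

Frequencies: yes:4, iron:2, knife:2, need:1, with:1, map:1, does:1, bring:1, to:1, forest:1, grow:1, seek:1, queen:1, push:1, wait:1
Hapax (freq=1): bring, does, forest, grow, map, need, push, queen, seek, to, wait, with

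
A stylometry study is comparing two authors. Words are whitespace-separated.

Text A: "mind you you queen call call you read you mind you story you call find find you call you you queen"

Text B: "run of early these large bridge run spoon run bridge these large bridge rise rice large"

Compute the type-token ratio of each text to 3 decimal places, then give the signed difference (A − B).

-0.230

TTR(A) = 7/21 = 0.333
TTR(B) = 9/16 = 0.563
Difference = 0.333 − 0.563 = -0.230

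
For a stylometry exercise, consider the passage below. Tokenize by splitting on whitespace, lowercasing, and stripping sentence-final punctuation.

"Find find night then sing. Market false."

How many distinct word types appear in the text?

Distinct types: {false, find, market, night, sing, then}
V = 6

6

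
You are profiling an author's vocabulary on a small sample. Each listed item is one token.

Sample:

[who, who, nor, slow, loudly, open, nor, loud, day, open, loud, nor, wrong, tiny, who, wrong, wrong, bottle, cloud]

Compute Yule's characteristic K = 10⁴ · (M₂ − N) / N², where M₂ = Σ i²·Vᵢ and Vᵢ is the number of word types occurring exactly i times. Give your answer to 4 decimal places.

Frequencies: who:3, nor:3, wrong:3, open:2, loud:2, slow:1, loudly:1, day:1, tiny:1, bottle:1, cloud:1
N = 19. Frequency spectrum: V_1=6, V_2=2, V_3=3
M₂ = 1²·6 + 2²·2 + 3²·3 = 41
K = 10000 × (41 − 19) / 19² = 609.4183

609.4183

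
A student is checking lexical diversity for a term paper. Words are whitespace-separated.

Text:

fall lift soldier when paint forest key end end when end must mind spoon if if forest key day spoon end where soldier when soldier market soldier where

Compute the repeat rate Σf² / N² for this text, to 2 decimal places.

0.09

Frequencies: soldier:4, end:4, when:3, forest:2, key:2, spoon:2, if:2, where:2, fall:1, lift:1, paint:1, must:1, mind:1, day:1, market:1
Σf² = 68; N² = 784
Repeat rate = 68 / 784 = 0.09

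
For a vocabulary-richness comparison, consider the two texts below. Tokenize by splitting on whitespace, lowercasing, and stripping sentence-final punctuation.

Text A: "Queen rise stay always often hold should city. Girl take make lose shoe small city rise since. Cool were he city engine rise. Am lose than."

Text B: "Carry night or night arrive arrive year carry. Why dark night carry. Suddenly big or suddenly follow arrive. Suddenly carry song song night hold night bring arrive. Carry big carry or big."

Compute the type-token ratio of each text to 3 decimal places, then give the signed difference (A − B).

TTR(A) = 21/26 = 0.808
TTR(B) = 13/32 = 0.406
Difference = 0.808 − 0.406 = 0.402

0.402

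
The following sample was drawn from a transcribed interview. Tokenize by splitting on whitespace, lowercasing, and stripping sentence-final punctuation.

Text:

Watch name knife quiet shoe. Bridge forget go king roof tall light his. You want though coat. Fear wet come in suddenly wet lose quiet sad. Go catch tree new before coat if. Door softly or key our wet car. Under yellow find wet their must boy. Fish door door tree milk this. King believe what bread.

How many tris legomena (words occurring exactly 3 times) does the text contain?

1

Frequencies: wet:4, door:3, quiet:2, go:2, king:2, coat:2, tree:2, watch:1, name:1, knife:1, shoe:1, bridge:1, forget:1, roof:1, tall:1, light:1, his:1, you:1, want:1, though:1, … (27 more, each freq 1)
Words with frequency 3: door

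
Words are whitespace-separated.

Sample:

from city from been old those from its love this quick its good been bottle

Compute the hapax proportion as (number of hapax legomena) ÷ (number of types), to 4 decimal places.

Frequencies: from:3, been:2, its:2, city:1, old:1, those:1, love:1, this:1, quick:1, good:1, bottle:1
Hapax count = 8; type count = 11.
Ratio = 8 / 11 = 0.7273

0.7273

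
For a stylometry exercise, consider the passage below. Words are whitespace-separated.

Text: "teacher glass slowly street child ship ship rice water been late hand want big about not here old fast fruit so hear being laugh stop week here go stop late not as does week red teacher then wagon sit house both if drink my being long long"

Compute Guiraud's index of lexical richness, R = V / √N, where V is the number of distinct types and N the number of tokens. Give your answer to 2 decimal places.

N = 47, V = 38.
√N = 6.855655
R = 38 / 6.855655 = 5.54

5.54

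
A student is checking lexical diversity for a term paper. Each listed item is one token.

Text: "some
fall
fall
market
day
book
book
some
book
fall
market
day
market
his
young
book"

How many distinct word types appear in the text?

7

Distinct types: {book, day, fall, his, market, some, young}
V = 7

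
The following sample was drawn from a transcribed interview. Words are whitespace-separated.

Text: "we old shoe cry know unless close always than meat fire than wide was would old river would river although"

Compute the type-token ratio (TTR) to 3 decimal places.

N = 20 tokens, V = 16 types.
TTR = V / N = 16 / 20 = 0.800

0.800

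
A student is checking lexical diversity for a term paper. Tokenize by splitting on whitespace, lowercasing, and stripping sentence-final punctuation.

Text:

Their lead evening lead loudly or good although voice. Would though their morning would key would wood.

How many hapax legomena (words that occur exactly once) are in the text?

Frequencies: would:3, their:2, lead:2, evening:1, loudly:1, or:1, good:1, although:1, voice:1, though:1, morning:1, key:1, wood:1
Hapax (freq=1): although, evening, good, key, loudly, morning, or, though, voice, wood

10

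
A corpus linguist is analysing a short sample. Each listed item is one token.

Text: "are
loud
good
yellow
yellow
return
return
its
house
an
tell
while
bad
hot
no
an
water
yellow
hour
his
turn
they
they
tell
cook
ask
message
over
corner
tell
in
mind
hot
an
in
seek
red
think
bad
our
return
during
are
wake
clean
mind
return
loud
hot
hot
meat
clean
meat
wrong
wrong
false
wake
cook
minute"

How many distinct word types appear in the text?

36

Distinct types: {an, are, ask, bad, clean, cook, corner, during, false, good, his, hot, hour, house, in, its, loud, meat, message, mind, minute, no, our, over, red, return, seek, tell, they, think, turn, wake, water, while, wrong, yellow}
V = 36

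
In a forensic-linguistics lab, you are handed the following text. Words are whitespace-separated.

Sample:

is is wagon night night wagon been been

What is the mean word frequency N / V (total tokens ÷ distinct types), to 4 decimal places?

N = 8 tokens, V = 4 types.
Mean frequency = N / V = 8 / 4 = 2.0000

2.0000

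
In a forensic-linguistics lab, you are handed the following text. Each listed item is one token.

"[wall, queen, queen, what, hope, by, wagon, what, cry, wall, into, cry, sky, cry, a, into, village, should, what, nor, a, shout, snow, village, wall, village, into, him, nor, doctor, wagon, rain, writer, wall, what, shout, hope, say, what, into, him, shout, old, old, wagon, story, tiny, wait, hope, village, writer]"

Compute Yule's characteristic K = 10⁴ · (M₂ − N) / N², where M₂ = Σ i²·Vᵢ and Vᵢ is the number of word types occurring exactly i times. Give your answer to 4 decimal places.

Frequencies: what:5, wall:4, into:4, village:4, hope:3, wagon:3, cry:3, shout:3, queen:2, a:2, nor:2, him:2, writer:2, old:2, by:1, sky:1, should:1, snow:1, doctor:1, rain:1, … (4 more, each freq 1)
N = 51. Frequency spectrum: V_1=10, V_2=6, V_3=4, V_4=3, V_5=1
M₂ = 1²·10 + 2²·6 + 3²·4 + 4²·3 + 5²·1 = 143
K = 10000 × (143 − 51) / 51² = 353.7101

353.7101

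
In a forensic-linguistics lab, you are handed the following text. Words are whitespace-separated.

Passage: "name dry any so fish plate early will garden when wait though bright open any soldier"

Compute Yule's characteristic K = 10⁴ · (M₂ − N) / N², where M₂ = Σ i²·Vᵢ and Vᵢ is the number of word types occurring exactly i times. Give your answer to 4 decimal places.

78.1250

Frequencies: any:2, name:1, dry:1, so:1, fish:1, plate:1, early:1, will:1, garden:1, when:1, wait:1, though:1, bright:1, open:1, soldier:1
N = 16. Frequency spectrum: V_1=14, V_2=1
M₂ = 1²·14 + 2²·1 = 18
K = 10000 × (18 − 16) / 16² = 78.1250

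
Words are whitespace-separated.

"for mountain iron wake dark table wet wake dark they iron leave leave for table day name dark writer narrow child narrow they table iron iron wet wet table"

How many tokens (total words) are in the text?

29

Tokens: for, mountain, iron, wake, dark, table, wet, wake, dark, they, iron, leave, leave, for, table, day, name, dark, writer, narrow, child, narrow, they, table, iron, iron, wet, wet, table
N = 29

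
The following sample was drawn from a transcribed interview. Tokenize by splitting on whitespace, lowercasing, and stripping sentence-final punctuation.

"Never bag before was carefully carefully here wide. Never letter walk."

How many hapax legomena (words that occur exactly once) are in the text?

7

Frequencies: never:2, carefully:2, bag:1, before:1, was:1, here:1, wide:1, letter:1, walk:1
Hapax (freq=1): bag, before, here, letter, walk, was, wide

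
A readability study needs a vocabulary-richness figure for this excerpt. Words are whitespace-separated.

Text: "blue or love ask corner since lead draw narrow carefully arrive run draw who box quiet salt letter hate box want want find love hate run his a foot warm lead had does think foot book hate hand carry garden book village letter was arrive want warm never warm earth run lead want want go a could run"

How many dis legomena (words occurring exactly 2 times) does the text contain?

8

Frequencies: want:5, run:4, lead:3, hate:3, warm:3, love:2, draw:2, arrive:2, box:2, letter:2, a:2, foot:2, book:2, blue:1, or:1, ask:1, corner:1, since:1, narrow:1, carefully:1, … (17 more, each freq 1)
Words with frequency 2: a, arrive, book, box, draw, foot, letter, love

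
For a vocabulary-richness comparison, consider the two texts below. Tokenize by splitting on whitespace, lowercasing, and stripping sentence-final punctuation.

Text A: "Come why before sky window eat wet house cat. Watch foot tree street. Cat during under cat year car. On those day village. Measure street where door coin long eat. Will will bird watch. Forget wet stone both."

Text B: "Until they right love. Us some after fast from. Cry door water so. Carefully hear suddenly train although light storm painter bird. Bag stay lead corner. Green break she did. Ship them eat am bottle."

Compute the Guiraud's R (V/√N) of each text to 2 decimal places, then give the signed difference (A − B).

A: V=31, N=38, R=5.03
B: V=35, N=35, R=5.92
Difference = 5.03 − 5.92 = -0.89

-0.89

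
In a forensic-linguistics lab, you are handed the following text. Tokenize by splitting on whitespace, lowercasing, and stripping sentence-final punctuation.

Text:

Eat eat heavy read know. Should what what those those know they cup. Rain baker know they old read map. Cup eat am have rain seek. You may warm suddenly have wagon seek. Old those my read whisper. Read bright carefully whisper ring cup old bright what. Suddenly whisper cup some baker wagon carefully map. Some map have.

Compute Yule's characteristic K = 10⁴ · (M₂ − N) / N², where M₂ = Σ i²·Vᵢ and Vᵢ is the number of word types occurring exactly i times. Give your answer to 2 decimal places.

267.54

Frequencies: read:4, cup:4, eat:3, know:3, what:3, those:3, old:3, map:3, have:3, whisper:3, they:2, rain:2, baker:2, seek:2, suddenly:2, wagon:2, bright:2, carefully:2, some:2, heavy:1, … (7 more, each freq 1)
N = 58. Frequency spectrum: V_1=8, V_2=9, V_3=8, V_4=2
M₂ = 1²·8 + 2²·9 + 3²·8 + 4²·2 = 148
K = 10000 × (148 − 58) / 58² = 267.54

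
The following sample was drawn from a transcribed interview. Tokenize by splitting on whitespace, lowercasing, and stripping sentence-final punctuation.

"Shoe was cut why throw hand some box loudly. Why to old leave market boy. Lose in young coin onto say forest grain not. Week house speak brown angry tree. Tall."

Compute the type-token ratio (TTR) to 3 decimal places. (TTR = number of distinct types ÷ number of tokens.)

0.968

N = 31 tokens, V = 30 types.
TTR = V / N = 30 / 31 = 0.968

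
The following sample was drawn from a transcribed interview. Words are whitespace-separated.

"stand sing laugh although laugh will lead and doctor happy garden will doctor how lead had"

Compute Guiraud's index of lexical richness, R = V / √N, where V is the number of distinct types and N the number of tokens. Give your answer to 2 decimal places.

N = 16, V = 12.
√N = 4.000000
R = 12 / 4.000000 = 3.00

3.00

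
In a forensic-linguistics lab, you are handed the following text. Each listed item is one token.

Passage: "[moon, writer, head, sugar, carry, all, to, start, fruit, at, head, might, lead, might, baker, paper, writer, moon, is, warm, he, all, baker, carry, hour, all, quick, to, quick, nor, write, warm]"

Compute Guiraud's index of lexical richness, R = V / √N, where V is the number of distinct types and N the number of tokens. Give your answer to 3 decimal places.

N = 32, V = 21.
√N = 5.656854
R = 21 / 5.656854 = 3.712

3.712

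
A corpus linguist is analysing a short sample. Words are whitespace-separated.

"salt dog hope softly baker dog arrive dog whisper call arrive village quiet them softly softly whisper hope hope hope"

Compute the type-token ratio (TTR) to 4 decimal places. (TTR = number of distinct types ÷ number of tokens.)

0.5500

N = 20 tokens, V = 11 types.
TTR = V / N = 11 / 20 = 0.5500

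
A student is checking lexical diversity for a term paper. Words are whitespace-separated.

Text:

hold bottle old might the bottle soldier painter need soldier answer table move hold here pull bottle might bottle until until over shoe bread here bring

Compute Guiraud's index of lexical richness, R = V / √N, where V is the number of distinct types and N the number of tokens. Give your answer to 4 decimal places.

N = 26, V = 18.
√N = 5.099020
R = 18 / 5.099020 = 3.5301

3.5301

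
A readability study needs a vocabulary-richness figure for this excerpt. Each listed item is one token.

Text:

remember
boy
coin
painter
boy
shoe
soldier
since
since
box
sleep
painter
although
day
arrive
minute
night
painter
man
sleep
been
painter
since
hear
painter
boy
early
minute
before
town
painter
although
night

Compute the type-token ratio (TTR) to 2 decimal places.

N = 33 tokens, V = 20 types.
TTR = V / N = 20 / 33 = 0.61

0.61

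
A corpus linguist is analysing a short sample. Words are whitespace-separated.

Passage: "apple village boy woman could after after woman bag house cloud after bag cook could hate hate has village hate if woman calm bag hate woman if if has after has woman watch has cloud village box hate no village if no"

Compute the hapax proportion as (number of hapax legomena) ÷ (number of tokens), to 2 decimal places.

0.17

Frequencies: woman:5, hate:5, village:4, after:4, has:4, if:4, bag:3, could:2, cloud:2, no:2, apple:1, boy:1, house:1, cook:1, calm:1, watch:1, box:1
Hapax count = 7; token count = 42.
Ratio = 7 / 42 = 0.17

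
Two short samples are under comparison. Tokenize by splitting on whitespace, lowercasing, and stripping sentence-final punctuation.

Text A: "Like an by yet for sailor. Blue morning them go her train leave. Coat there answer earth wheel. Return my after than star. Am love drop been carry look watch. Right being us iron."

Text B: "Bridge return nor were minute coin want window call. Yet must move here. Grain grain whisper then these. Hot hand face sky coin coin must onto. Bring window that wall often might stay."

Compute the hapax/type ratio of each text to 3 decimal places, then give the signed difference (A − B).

A: hapax=34, V=34, ratio=1.000
B: hapax=24, V=28, ratio=0.857
Difference = 1.000 − 0.857 = 0.143

0.143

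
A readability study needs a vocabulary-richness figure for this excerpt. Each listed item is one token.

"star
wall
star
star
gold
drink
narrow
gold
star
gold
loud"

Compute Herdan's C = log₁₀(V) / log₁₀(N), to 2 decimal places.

0.75

N = 11, V = 6.
log₁₀(V) = 0.778151, log₁₀(N) = 1.041393
C = 0.778151 / 1.041393 = 0.75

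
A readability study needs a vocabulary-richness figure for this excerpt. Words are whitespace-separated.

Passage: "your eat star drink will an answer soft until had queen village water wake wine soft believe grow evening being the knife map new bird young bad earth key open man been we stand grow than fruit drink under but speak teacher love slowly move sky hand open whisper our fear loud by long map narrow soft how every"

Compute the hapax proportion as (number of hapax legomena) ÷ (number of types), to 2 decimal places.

0.91

Frequencies: soft:3, drink:2, grow:2, map:2, open:2, your:1, eat:1, star:1, will:1, an:1, answer:1, until:1, had:1, queen:1, village:1, water:1, wake:1, wine:1, believe:1, evening:1, … (33 more, each freq 1)
Hapax count = 48; type count = 53.
Ratio = 48 / 53 = 0.91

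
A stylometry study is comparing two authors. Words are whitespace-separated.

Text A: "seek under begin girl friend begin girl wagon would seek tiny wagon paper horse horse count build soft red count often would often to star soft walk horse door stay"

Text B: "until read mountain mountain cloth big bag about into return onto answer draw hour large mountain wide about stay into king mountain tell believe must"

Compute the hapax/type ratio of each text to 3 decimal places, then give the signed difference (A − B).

A: hapax=11, V=20, ratio=0.550
B: hapax=17, V=20, ratio=0.850
Difference = 0.550 − 0.850 = -0.300

-0.300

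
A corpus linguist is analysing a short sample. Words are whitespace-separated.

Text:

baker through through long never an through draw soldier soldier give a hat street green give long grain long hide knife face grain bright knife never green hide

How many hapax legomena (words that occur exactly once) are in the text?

8

Frequencies: through:3, long:3, never:2, soldier:2, give:2, green:2, grain:2, hide:2, knife:2, baker:1, an:1, draw:1, a:1, hat:1, street:1, face:1, bright:1
Hapax (freq=1): a, an, baker, bright, draw, face, hat, street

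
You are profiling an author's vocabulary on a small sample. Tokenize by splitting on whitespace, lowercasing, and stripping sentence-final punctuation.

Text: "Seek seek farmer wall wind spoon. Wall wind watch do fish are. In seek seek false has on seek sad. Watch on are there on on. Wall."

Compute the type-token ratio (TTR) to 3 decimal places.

0.556

N = 27 tokens, V = 15 types.
TTR = V / N = 15 / 27 = 0.556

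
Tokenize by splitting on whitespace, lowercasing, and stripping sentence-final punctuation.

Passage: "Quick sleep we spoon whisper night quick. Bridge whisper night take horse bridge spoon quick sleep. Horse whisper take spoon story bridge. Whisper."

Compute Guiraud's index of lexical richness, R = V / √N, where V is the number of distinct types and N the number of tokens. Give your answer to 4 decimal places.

N = 23, V = 10.
√N = 4.795832
R = 10 / 4.795832 = 2.0851

2.0851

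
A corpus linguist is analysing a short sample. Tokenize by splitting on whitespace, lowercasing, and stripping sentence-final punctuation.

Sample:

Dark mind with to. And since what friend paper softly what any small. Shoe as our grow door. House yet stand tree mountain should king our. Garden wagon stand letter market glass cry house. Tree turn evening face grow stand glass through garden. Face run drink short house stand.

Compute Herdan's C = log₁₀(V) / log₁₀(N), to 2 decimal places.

N = 49, V = 37.
log₁₀(V) = 1.568202, log₁₀(N) = 1.690196
C = 1.568202 / 1.690196 = 0.93

0.93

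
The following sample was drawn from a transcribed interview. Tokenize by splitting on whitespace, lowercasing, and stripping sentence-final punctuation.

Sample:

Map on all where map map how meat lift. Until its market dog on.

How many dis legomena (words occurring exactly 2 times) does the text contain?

Frequencies: map:3, on:2, all:1, where:1, how:1, meat:1, lift:1, until:1, its:1, market:1, dog:1
Words with frequency 2: on

1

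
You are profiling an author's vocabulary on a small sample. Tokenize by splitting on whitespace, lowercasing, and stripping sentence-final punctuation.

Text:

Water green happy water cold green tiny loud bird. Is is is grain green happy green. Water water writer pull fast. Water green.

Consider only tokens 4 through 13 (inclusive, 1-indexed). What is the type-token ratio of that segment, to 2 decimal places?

0.80

Segment tokens 4–13: water, cold, green, tiny, loud, bird, is, is, is, grain
Segment N = 10, segment V = 8.
TTR = 8 / 10 = 0.80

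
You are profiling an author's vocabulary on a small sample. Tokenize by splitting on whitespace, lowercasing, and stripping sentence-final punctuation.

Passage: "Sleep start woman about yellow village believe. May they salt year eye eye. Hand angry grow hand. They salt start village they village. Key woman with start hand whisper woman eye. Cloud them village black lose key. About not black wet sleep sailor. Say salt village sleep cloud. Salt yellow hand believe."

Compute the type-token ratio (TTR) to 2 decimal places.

0.50

N = 52 tokens, V = 26 types.
TTR = V / N = 26 / 52 = 0.50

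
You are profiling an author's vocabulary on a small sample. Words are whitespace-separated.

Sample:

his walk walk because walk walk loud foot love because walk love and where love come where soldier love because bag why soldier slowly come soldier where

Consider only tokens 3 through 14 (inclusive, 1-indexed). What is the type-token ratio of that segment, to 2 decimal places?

Segment tokens 3–14: walk, because, walk, walk, loud, foot, love, because, walk, love, and, where
Segment N = 12, segment V = 7.
TTR = 7 / 12 = 0.58

0.58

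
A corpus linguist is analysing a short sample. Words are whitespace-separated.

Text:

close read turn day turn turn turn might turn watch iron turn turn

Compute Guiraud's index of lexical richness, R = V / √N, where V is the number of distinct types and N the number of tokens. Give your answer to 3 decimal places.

N = 13, V = 7.
√N = 3.605551
R = 7 / 3.605551 = 1.941

1.941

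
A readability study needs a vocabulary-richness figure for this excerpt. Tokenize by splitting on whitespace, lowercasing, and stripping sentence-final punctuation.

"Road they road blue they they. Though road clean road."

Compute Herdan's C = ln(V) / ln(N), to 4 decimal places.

N = 10, V = 5.
ln(V) = 1.609438, ln(N) = 2.302585
C = 1.609438 / 2.302585 = 0.6990

0.6990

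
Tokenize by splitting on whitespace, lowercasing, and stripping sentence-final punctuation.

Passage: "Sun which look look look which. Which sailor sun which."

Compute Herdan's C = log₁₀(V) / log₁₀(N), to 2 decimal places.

N = 10, V = 4.
log₁₀(V) = 0.602060, log₁₀(N) = 1.000000
C = 0.602060 / 1.000000 = 0.60

0.60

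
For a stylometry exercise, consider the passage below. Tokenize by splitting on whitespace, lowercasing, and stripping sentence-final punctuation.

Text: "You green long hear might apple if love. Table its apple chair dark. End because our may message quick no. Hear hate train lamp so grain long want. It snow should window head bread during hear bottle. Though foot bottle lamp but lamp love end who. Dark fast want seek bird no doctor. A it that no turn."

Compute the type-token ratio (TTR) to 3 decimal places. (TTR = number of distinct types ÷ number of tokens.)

0.759

N = 58 tokens, V = 44 types.
TTR = V / N = 44 / 58 = 0.759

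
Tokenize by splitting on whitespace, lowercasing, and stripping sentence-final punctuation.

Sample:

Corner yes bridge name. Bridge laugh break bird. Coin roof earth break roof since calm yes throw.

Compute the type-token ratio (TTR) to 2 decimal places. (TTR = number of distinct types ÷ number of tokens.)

0.76

N = 17 tokens, V = 13 types.
TTR = V / N = 13 / 17 = 0.76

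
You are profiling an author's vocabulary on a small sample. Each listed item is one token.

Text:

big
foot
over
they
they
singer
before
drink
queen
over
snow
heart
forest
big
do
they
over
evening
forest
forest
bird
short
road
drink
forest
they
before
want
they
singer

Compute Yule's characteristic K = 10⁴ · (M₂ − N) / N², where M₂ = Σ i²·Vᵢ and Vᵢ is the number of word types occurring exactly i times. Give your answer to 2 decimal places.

511.11

Frequencies: they:5, forest:4, over:3, big:2, singer:2, before:2, drink:2, foot:1, queen:1, snow:1, heart:1, do:1, evening:1, bird:1, short:1, road:1, want:1
N = 30. Frequency spectrum: V_1=10, V_2=4, V_3=1, V_4=1, V_5=1
M₂ = 1²·10 + 2²·4 + 3²·1 + 4²·1 + 5²·1 = 76
K = 10000 × (76 − 30) / 30² = 511.11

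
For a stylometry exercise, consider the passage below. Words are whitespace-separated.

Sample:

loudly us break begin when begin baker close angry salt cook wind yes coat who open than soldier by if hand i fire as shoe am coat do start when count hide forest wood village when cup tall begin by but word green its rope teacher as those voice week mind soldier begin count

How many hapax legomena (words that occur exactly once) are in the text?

Frequencies: begin:4, when:3, coat:2, soldier:2, by:2, as:2, count:2, loudly:1, us:1, break:1, baker:1, close:1, angry:1, salt:1, cook:1, wind:1, yes:1, who:1, open:1, than:1, … (24 more, each freq 1)
Hapax (freq=1): am, angry, baker, break, but, close, cook, cup, do, fire, forest, green, hand, hide, i, if, its, loudly, mind, open, rope, salt, shoe, start, tall, teacher, than, those, us, village, voice, week, who, wind, wood, word, yes

37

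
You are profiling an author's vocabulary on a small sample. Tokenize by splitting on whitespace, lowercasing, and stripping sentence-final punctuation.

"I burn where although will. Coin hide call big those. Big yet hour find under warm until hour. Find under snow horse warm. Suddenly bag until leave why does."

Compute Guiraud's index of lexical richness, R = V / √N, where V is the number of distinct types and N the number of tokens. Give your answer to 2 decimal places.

N = 29, V = 23.
√N = 5.385165
R = 23 / 5.385165 = 4.27

4.27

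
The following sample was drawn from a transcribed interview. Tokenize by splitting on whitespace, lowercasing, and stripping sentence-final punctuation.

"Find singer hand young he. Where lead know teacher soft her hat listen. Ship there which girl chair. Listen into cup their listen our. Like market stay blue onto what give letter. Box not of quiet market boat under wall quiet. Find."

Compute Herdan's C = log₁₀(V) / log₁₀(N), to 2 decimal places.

0.97

N = 42, V = 37.
log₁₀(V) = 1.568202, log₁₀(N) = 1.623249
C = 1.568202 / 1.623249 = 0.97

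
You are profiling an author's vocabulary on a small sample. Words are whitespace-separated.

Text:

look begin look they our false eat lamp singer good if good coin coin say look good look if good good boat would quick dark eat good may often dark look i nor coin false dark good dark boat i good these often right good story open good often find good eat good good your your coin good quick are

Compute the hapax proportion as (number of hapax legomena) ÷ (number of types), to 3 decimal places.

Frequencies: good:14, look:5, coin:4, dark:4, eat:3, often:3, false:2, if:2, boat:2, quick:2, i:2, your:2, begin:1, they:1, our:1, lamp:1, singer:1, say:1, would:1, may:1, … (7 more, each freq 1)
Hapax count = 15; type count = 27.
Ratio = 15 / 27 = 0.556

0.556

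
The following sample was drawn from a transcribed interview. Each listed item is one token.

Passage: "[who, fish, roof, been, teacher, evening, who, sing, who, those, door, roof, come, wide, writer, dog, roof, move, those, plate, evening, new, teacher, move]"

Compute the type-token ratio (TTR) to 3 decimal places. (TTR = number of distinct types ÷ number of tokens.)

0.667

N = 24 tokens, V = 16 types.
TTR = V / N = 16 / 24 = 0.667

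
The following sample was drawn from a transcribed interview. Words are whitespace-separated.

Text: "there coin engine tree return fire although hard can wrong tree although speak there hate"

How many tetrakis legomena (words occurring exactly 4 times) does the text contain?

0

Frequencies: there:2, tree:2, although:2, coin:1, engine:1, return:1, fire:1, hard:1, can:1, wrong:1, speak:1, hate:1
Words with frequency 4: (none)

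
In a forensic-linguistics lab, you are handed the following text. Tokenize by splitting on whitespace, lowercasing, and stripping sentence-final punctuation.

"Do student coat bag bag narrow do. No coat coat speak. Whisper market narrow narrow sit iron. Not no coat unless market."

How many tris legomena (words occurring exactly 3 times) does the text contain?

Frequencies: coat:4, narrow:3, do:2, bag:2, no:2, market:2, student:1, speak:1, whisper:1, sit:1, iron:1, not:1, unless:1
Words with frequency 3: narrow

1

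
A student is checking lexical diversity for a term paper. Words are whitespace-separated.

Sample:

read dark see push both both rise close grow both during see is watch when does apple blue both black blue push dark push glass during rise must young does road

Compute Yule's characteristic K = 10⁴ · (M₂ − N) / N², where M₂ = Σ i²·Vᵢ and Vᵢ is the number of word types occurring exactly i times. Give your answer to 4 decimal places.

Frequencies: both:4, push:3, dark:2, see:2, rise:2, during:2, does:2, blue:2, read:1, close:1, grow:1, is:1, watch:1, when:1, apple:1, black:1, glass:1, must:1, young:1, road:1
N = 31. Frequency spectrum: V_1=12, V_2=6, V_3=1, V_4=1
M₂ = 1²·12 + 2²·6 + 3²·1 + 4²·1 = 61
K = 10000 × (61 − 31) / 31² = 312.1748

312.1748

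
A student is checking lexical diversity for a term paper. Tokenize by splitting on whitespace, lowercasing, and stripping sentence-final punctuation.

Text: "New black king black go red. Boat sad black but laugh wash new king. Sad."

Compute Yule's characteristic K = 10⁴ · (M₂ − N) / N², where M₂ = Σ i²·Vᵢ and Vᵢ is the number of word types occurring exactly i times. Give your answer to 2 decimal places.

Frequencies: black:3, new:2, king:2, sad:2, go:1, red:1, boat:1, but:1, laugh:1, wash:1
N = 15. Frequency spectrum: V_1=6, V_2=3, V_3=1
M₂ = 1²·6 + 2²·3 + 3²·1 = 27
K = 10000 × (27 − 15) / 15² = 533.33

533.33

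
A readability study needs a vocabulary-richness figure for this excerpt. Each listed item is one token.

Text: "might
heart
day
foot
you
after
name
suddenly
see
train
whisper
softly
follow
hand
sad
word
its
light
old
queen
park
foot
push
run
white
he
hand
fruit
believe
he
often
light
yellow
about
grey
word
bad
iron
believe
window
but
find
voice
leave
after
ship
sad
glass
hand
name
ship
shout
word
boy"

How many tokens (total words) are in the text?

Tokens: might, heart, day, foot, you, after, name, suddenly, see, train, whisper, softly, follow, hand, sad, word, its, light, old, queen, park, foot, push, run, white, he, hand, fruit, believe, he, often, light, yellow, about, grey, word, bad, iron, believe, window, but, find, voice, leave, after, ship, sad, glass, hand, name, ship, shout, word, boy
N = 54

54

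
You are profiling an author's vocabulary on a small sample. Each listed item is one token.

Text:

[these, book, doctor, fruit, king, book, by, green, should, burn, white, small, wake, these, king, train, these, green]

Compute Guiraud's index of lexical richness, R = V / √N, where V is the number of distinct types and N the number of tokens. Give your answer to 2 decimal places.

3.06

N = 18, V = 13.
√N = 4.242641
R = 13 / 4.242641 = 3.06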